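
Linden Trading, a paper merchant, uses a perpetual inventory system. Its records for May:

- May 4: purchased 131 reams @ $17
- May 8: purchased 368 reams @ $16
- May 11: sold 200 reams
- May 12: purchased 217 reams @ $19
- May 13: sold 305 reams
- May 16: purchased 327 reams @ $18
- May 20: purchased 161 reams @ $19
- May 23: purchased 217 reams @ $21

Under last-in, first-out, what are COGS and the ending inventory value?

COGS = $8,731; ending inventory = $17,009

May 11, 200 sold [LIFO — newest first]: 200 @ $16 = $3,200
May 13, 305 sold [LIFO — newest first]: 217 @ $19 + 88 @ $16 = $5,531
Total COGS = $3,200 + $5,531 = $8,731
Ending inventory: 131 @ $17 + 80 @ $16 + 327 @ $18 + 161 @ $19 + 217 @ $21 = $17,009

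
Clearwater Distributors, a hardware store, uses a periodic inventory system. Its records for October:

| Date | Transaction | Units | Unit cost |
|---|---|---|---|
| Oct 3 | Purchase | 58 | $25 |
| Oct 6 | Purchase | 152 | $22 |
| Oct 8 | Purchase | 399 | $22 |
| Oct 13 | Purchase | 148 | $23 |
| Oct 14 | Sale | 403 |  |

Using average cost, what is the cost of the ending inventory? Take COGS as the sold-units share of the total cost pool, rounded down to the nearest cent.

Ending inventory = $7,938.58

Oct 14, sell 403: 403/757 × $16,976.00 → $9,037.42
Ending inventory (cost pool remaining) = $7,938.58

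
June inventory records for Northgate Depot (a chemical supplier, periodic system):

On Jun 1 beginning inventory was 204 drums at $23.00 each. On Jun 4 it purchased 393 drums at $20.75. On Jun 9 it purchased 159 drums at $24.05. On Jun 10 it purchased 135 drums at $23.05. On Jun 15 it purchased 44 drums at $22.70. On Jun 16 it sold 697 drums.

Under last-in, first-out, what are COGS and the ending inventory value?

COGS = $15,383.75; ending inventory = $5,397.50

Jun 16, 697 sold [LIFO — newest first]: 44 @ $22.70 + 135 @ $23.05 + 159 @ $24.05 + 359 @ $20.75 = $15,383.75
Ending inventory: 204 @ $23.00 + 34 @ $20.75 = $5,397.50
Check: goods available $20,781.25 = COGS $15,383.75 + ending $5,397.50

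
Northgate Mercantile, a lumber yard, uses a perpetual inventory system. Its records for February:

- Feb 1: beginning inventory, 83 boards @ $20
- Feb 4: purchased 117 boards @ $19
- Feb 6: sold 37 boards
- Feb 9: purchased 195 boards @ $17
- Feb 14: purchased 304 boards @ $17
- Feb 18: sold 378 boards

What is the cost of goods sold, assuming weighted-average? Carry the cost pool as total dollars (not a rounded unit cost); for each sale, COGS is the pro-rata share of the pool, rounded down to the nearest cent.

COGS = $7,369.12

After Feb 1: 83 on hand, pool $1,660.00 (≈ $20.0000 each)
After Feb 4: 200 on hand, pool $3,883.00 (≈ $19.4150 each)
Feb 6, sell 37: 37/200 × $3,883.00 → $718.35
After Feb 9: 358 on hand, pool $6,479.65 (≈ $18.0996 each)
After Feb 14: 662 on hand, pool $11,647.65 (≈ $17.5946 each)
Feb 18, sell 378: 378/662 × $11,647.65 → $6,650.77
Total COGS = $718.35 + $6,650.77 = $7,369.12
Ending inventory (cost pool remaining) = $4,996.88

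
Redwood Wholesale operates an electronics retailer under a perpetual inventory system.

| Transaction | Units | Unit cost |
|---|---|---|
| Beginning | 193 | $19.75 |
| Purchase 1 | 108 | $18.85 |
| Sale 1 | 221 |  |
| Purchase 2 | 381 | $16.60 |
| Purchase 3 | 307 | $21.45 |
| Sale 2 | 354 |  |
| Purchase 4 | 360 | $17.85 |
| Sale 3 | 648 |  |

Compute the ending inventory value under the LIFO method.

Sale 1 (221) [LIFO — newest first]: 108 @ $18.85 + 113 @ $19.75 = $4,267.55
Sale 2 (354) [LIFO — newest first]: 307 @ $21.45 + 47 @ $16.60 = $7,365.35
Sale 3 (648) [LIFO — newest first]: 360 @ $17.85 + 288 @ $16.60 = $11,206.80
Total COGS = $4,267.55 + $7,365.35 + $11,206.80 = $22,839.70
Ending inventory: 80 @ $19.75 + 46 @ $16.60 = $2,343.60

Ending inventory = $2,343.60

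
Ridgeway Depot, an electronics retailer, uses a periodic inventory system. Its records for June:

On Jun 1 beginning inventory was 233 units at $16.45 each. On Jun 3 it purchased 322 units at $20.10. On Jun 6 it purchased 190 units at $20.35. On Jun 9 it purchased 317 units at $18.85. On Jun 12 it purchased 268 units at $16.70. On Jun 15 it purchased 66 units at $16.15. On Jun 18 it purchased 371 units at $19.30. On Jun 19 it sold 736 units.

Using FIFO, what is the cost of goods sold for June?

Jun 19, 736 sold [FIFO — oldest first]: 233 @ $16.45 + 322 @ $20.10 + 181 @ $20.35 = $13,988.40
Ending inventory: 9 @ $20.35 + 317 @ $18.85 + 268 @ $16.70 + 66 @ $16.15 + 371 @ $19.30 = $18,860.40
Check: goods available $32,848.80 = COGS $13,988.40 + ending $18,860.40

COGS = $13,988.40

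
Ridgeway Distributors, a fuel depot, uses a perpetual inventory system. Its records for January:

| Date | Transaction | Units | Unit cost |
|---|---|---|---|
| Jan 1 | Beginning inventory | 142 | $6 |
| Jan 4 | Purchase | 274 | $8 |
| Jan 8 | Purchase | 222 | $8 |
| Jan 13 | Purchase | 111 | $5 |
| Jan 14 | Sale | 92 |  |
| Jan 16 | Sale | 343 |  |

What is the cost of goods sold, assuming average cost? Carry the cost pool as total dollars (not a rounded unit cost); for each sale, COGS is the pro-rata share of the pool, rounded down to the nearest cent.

COGS = $3,121.66

After Jan 1: 142 on hand, pool $852.00 (≈ $6.0000 each)
After Jan 4: 416 on hand, pool $3,044.00 (≈ $7.3173 each)
After Jan 8: 638 on hand, pool $4,820.00 (≈ $7.5549 each)
After Jan 13: 749 on hand, pool $5,375.00 (≈ $7.1762 each)
Jan 14, sell 92: 92/749 × $5,375.00 → $660.21
Jan 16, sell 343: 343/657 × $4,714.79 → $2,461.45
Total COGS = $660.21 + $2,461.45 = $3,121.66
Ending inventory (cost pool remaining) = $2,253.34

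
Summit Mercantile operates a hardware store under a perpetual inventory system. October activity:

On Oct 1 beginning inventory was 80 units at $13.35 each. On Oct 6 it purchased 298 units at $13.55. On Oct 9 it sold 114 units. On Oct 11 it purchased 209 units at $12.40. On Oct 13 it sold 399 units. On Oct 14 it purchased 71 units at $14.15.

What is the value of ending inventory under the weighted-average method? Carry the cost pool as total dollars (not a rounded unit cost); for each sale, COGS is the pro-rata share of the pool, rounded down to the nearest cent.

After Oct 1: 80 on hand, pool $1,068.00 (≈ $13.3500 each)
After Oct 6: 378 on hand, pool $5,105.90 (≈ $13.5077 each)
Oct 9, sell 114: 114/378 × $5,105.90 → $1,539.87
After Oct 11: 473 on hand, pool $6,157.63 (≈ $13.0182 each)
Oct 13, sell 399: 399/473 × $6,157.63 → $5,194.27
After Oct 14: 145 on hand, pool $1,968.01 (≈ $13.5725 each)
Total COGS = $1,539.87 + $5,194.27 = $6,734.14
Ending inventory (cost pool remaining) = $1,968.01
Check: goods available $8,702.15 = COGS $6,734.14 + ending $1,968.01

Ending inventory = $1,968.01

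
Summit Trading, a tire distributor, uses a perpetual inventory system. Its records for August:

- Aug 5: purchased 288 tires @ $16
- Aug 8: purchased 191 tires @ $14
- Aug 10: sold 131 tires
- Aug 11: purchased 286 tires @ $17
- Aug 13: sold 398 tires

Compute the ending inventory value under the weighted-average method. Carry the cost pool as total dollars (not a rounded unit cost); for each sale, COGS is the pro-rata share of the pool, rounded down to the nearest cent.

After Aug 5: 288 on hand, pool $4,608.00 (≈ $16.0000 each)
After Aug 8: 479 on hand, pool $7,282.00 (≈ $15.2025 each)
Aug 10, sell 131: 131/479 × $7,282.00 → $1,991.52
After Aug 11: 634 on hand, pool $10,152.48 (≈ $16.0134 each)
Aug 13, sell 398: 398/634 × $10,152.48 → $6,373.32
Total COGS = $1,991.52 + $6,373.32 = $8,364.84
Ending inventory (cost pool remaining) = $3,779.16

Ending inventory = $3,779.16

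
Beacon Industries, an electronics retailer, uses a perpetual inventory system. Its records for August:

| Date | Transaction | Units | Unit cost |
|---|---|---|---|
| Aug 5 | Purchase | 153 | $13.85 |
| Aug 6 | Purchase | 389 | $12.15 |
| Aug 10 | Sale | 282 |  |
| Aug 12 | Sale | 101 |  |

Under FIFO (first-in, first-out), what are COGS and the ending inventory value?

COGS = $4,913.55; ending inventory = $1,931.85

Aug 10, 282 sold [FIFO — oldest first]: 153 @ $13.85 + 129 @ $12.15 = $3,686.40
Aug 12, 101 sold [FIFO — oldest first]: 101 @ $12.15 = $1,227.15
Total COGS = $3,686.40 + $1,227.15 = $4,913.55
Ending inventory: 159 @ $12.15 = $1,931.85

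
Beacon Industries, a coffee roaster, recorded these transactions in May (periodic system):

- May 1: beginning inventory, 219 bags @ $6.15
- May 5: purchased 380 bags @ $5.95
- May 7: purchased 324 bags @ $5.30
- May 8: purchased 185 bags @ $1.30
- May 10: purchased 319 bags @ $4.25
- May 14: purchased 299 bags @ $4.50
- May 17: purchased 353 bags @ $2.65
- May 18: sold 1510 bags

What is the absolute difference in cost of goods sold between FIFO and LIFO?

FIFO COGS: 219 @ $6.15 + 380 @ $5.95 + 324 @ $5.30 + 185 @ $1.30 + 319 @ $4.25 + 83 @ $4.50 = $7,294.80
LIFO COGS: 353 @ $2.65 + 299 @ $4.50 + 319 @ $4.25 + 185 @ $1.30 + 324 @ $5.30 + 30 @ $5.95 = $5,772.90
Difference = |$7,294.80 − $5,772.90| = $1,521.90

$1,521.90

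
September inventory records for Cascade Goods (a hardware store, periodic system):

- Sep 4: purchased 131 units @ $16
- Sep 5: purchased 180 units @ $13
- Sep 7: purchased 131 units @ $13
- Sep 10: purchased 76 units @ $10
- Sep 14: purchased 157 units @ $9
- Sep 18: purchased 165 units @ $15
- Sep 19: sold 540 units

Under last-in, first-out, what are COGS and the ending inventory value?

COGS = $6,494; ending inventory = $4,293

Sep 19, 540 sold [LIFO — newest first]: 165 @ $15 + 157 @ $9 + 76 @ $10 + 131 @ $13 + 11 @ $13 = $6,494
Ending inventory: 131 @ $16 + 169 @ $13 = $4,293
Check: goods available $10,787 = COGS $6,494 + ending $4,293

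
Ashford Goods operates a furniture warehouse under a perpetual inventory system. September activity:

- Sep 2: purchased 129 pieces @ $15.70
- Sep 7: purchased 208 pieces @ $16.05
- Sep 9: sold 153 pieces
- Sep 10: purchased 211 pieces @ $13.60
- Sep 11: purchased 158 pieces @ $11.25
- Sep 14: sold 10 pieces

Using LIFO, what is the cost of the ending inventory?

Ending inventory = $7,442.65

Sep 9, 153 sold [LIFO — newest first]: 153 @ $16.05 = $2,455.65
Sep 14, 10 sold [LIFO — newest first]: 10 @ $11.25 = $112.50
Total COGS = $2,455.65 + $112.50 = $2,568.15
Ending inventory: 129 @ $15.70 + 55 @ $16.05 + 211 @ $13.60 + 148 @ $11.25 = $7,442.65
Check: goods available $10,010.80 = COGS $2,568.15 + ending $7,442.65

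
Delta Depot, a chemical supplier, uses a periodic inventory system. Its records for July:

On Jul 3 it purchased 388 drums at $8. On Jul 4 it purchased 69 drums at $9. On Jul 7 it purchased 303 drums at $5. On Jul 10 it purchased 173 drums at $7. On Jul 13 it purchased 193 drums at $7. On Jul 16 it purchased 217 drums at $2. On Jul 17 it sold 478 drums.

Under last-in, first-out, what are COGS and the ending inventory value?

COGS = $2,261; ending inventory = $5,975

Jul 17, 478 sold [LIFO — newest first]: 217 @ $2 + 193 @ $7 + 68 @ $7 = $2,261
Ending inventory: 388 @ $8 + 69 @ $9 + 303 @ $5 + 105 @ $7 = $5,975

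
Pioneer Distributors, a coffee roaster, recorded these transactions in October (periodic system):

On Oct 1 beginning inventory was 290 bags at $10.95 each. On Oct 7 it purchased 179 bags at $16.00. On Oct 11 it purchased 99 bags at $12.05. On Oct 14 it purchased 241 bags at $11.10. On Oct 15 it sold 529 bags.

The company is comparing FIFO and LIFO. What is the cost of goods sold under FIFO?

FIFO COGS: 290 @ $10.95 + 179 @ $16.00 + 60 @ $12.05 = $6,762.50
LIFO COGS: 241 @ $11.10 + 99 @ $12.05 + 179 @ $16.00 + 10 @ $10.95 = $6,841.55

COGS = $6,762.50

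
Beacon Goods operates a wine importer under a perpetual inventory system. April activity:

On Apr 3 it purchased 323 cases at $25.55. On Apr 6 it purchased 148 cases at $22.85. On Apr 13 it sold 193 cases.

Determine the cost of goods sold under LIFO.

COGS = $4,531.55

Apr 13, 193 sold [LIFO — newest first]: 148 @ $22.85 + 45 @ $25.55 = $4,531.55
Ending inventory: 278 @ $25.55 = $7,102.90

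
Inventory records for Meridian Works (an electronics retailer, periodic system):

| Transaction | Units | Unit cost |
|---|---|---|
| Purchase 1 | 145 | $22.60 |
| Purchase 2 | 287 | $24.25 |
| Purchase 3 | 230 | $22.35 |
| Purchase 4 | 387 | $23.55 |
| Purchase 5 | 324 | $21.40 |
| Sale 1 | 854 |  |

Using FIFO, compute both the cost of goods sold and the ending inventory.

COGS = $19,898.85; ending inventory = $11,525.85

Sale 1 (854) [FIFO — oldest first]: 145 @ $22.60 + 287 @ $24.25 + 230 @ $22.35 + 192 @ $23.55 = $19,898.85
Ending inventory: 195 @ $23.55 + 324 @ $21.40 = $11,525.85
Check: goods available $31,424.70 = COGS $19,898.85 + ending $11,525.85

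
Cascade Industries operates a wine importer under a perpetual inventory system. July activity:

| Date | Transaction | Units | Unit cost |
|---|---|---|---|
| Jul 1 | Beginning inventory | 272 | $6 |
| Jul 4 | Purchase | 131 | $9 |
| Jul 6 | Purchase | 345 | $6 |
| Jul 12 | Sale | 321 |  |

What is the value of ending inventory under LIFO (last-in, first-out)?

Jul 12, 321 sold [LIFO — newest first]: 321 @ $6 = $1,926
Ending inventory: 272 @ $6 + 131 @ $9 + 24 @ $6 = $2,955

Ending inventory = $2,955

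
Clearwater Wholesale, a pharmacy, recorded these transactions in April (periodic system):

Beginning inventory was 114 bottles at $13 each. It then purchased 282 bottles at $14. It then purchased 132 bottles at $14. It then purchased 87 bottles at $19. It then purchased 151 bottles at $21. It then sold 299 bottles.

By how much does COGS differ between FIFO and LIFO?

FIFO COGS: 114 @ $13 + 185 @ $14 = $4,072
LIFO COGS: 151 @ $21 + 87 @ $19 + 61 @ $14 = $5,678
Difference = |$4,072 − $5,678| = $1,606

$1,606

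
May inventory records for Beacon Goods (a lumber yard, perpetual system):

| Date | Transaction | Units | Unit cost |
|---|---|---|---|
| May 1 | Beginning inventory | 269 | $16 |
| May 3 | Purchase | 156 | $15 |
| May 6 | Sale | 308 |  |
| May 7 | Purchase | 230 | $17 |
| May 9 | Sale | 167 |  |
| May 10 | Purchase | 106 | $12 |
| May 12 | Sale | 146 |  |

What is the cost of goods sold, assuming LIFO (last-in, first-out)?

May 6, 308 sold [LIFO — newest first]: 156 @ $15 + 152 @ $16 = $4,772
May 9, 167 sold [LIFO — newest first]: 167 @ $17 = $2,839
May 12, 146 sold [LIFO — newest first]: 106 @ $12 + 40 @ $17 = $1,952
Total COGS = $4,772 + $2,839 + $1,952 = $9,563
Ending inventory: 117 @ $16 + 23 @ $17 = $2,263
Check: goods available $11,826 = COGS $9,563 + ending $2,263

COGS = $9,563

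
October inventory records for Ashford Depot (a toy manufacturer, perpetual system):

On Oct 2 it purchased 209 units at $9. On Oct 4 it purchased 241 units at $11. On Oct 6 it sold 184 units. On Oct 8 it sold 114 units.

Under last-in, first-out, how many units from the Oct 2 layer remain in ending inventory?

Oct 6, 184 sold [LIFO — newest first]: 184 @ $11 = $2,024
Oct 8, 114 sold [LIFO — newest first]: 57 @ $11 + 57 @ $9 = $1,140
Total COGS = $2,024 + $1,140 = $3,164
Ending inventory: 152 @ $9 = $1,368

152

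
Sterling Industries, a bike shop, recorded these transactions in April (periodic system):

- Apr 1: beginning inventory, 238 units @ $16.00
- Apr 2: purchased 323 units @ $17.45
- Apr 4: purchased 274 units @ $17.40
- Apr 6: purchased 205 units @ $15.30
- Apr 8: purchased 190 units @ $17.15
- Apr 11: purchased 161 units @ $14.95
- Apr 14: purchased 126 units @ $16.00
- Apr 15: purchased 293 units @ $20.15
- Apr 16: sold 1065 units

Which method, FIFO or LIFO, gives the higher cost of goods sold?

FIFO COGS: 238 @ $16.00 + 323 @ $17.45 + 274 @ $17.40 + 205 @ $15.30 + 25 @ $17.15 = $17,777.20
LIFO COGS: 293 @ $20.15 + 126 @ $16.00 + 161 @ $14.95 + 190 @ $17.15 + 205 @ $15.30 + 90 @ $17.40 = $18,287.90

LIFO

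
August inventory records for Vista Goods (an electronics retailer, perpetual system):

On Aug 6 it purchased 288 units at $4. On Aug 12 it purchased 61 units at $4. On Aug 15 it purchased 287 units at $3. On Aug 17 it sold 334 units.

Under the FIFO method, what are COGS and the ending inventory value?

Aug 17, 334 sold [FIFO — oldest first]: 288 @ $4 + 46 @ $4 = $1,336
Ending inventory: 15 @ $4 + 287 @ $3 = $921
Check: goods available $2,257 = COGS $1,336 + ending $921

COGS = $1,336; ending inventory = $921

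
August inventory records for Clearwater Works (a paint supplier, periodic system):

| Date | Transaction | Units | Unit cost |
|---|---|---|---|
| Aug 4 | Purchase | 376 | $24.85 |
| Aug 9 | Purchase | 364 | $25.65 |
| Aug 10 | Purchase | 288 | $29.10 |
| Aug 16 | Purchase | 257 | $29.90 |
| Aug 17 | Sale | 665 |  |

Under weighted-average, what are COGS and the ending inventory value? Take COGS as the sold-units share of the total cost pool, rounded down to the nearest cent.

Aug 17, sell 665: 665/1285 × $34,745.30 → $17,981.03
Ending inventory (cost pool remaining) = $16,764.27
Check: goods available $34,745.30 = COGS $17,981.03 + ending $16,764.27

COGS = $17,981.03; ending inventory = $16,764.27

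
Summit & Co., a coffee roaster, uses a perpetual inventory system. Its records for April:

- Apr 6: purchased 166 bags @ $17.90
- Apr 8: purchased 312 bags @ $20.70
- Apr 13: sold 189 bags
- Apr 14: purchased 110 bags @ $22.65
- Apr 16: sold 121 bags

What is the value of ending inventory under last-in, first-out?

Apr 13, 189 sold [LIFO — newest first]: 189 @ $20.70 = $3,912.30
Apr 16, 121 sold [LIFO — newest first]: 110 @ $22.65 + 11 @ $20.70 = $2,719.20
Total COGS = $3,912.30 + $2,719.20 = $6,631.50
Ending inventory: 166 @ $17.90 + 112 @ $20.70 = $5,289.80

Ending inventory = $5,289.80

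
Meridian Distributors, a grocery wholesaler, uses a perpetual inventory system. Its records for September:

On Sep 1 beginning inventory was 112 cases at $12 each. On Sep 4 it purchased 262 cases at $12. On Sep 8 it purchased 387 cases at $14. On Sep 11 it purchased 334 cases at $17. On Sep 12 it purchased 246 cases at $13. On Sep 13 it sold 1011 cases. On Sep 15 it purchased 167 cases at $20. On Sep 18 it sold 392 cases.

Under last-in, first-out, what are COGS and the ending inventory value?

Sep 13, 1011 sold [LIFO — newest first]: 246 @ $13 + 334 @ $17 + 387 @ $14 + 44 @ $12 = $14,822
Sep 18, 392 sold [LIFO — newest first]: 167 @ $20 + 218 @ $12 + 7 @ $12 = $6,040
Total COGS = $14,822 + $6,040 = $20,862
Ending inventory: 105 @ $12 = $1,260
Check: goods available $22,122 = COGS $20,862 + ending $1,260

COGS = $20,862; ending inventory = $1,260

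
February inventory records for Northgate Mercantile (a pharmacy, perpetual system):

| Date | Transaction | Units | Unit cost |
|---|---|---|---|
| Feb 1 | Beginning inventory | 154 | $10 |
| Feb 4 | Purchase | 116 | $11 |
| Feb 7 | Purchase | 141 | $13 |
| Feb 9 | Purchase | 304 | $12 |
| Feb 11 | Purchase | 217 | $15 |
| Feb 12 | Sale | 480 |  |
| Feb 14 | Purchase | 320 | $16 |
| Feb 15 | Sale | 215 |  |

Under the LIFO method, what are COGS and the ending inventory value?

Feb 12, 480 sold [LIFO — newest first]: 217 @ $15 + 263 @ $12 = $6,411
Feb 15, 215 sold [LIFO — newest first]: 215 @ $16 = $3,440
Total COGS = $6,411 + $3,440 = $9,851
Ending inventory: 154 @ $10 + 116 @ $11 + 141 @ $13 + 41 @ $12 + 105 @ $16 = $6,821

COGS = $9,851; ending inventory = $6,821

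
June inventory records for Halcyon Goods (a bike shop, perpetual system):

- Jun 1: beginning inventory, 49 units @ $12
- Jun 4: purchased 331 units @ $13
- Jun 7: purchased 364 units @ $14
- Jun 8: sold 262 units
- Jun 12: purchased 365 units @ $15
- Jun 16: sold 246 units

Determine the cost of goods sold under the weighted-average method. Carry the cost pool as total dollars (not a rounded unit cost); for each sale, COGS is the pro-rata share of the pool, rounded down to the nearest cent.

After Jun 1: 49 on hand, pool $588.00 (≈ $12.0000 each)
After Jun 4: 380 on hand, pool $4,891.00 (≈ $12.8711 each)
After Jun 7: 744 on hand, pool $9,987.00 (≈ $13.4234 each)
Jun 8, sell 262: 262/744 × $9,987.00 → $3,516.92
After Jun 12: 847 on hand, pool $11,945.08 (≈ $14.1028 each)
Jun 16, sell 246: 246/847 × $11,945.08 → $3,469.29
Total COGS = $3,516.92 + $3,469.29 = $6,986.21
Ending inventory (cost pool remaining) = $8,475.79
Check: goods available $15,462.00 = COGS $6,986.21 + ending $8,475.79

COGS = $6,986.21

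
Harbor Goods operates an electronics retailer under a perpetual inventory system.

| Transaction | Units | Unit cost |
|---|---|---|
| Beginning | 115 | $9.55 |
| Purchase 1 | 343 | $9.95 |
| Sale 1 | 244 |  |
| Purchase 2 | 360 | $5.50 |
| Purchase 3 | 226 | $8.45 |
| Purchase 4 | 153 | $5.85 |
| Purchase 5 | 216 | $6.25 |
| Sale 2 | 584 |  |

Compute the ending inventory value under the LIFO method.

Ending inventory = $4,156.25

Sale 1 (244) [LIFO — newest first]: 244 @ $9.95 = $2,427.80
Sale 2 (584) [LIFO — newest first]: 216 @ $6.25 + 153 @ $5.85 + 215 @ $8.45 = $4,061.80
Total COGS = $2,427.80 + $4,061.80 = $6,489.60
Ending inventory: 115 @ $9.55 + 99 @ $9.95 + 360 @ $5.50 + 11 @ $8.45 = $4,156.25
Check: goods available $10,645.85 = COGS $6,489.60 + ending $4,156.25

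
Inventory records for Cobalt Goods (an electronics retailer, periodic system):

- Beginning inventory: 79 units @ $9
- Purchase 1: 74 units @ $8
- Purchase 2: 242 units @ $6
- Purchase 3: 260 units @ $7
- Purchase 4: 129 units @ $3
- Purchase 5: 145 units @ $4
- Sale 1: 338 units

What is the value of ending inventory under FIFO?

Sale 1 (338) [FIFO — oldest first]: 79 @ $9 + 74 @ $8 + 185 @ $6 = $2,413
Ending inventory: 57 @ $6 + 260 @ $7 + 129 @ $3 + 145 @ $4 = $3,129

Ending inventory = $3,129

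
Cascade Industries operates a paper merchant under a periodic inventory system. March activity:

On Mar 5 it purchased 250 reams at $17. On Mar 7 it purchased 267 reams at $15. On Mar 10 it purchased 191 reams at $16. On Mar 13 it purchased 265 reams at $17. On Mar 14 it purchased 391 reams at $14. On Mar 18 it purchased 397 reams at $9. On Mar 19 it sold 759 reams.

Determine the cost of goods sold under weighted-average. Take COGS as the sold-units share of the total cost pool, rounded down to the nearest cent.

Mar 19, sell 759: 759/1761 × $24,863.00 → $10,716.08
Ending inventory (cost pool remaining) = $14,146.92
Check: goods available $24,863.00 = COGS $10,716.08 + ending $14,146.92

COGS = $10,716.08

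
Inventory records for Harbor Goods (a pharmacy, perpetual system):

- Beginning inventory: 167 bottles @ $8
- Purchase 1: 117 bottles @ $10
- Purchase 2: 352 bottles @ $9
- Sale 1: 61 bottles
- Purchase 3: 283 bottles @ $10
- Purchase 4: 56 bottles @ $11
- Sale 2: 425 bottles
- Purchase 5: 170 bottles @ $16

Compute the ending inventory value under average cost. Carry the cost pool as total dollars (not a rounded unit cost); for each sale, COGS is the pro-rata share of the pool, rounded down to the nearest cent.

Ending inventory = $7,308.15

After Beginning: 167 on hand, pool $1,336.00 (≈ $8.0000 each)
After Purchase 1: 284 on hand, pool $2,506.00 (≈ $8.8239 each)
After Purchase 2: 636 on hand, pool $5,674.00 (≈ $8.9214 each)
Sale 1, sell 61: 61/636 × $5,674.00 → $544.20
After Purchase 3: 858 on hand, pool $7,959.80 (≈ $9.2772 each)
After Purchase 4: 914 on hand, pool $8,575.80 (≈ $9.3827 each)
Sale 2, sell 425: 425/914 × $8,575.80 → $3,987.65
After Purchase 5: 659 on hand, pool $7,308.15 (≈ $11.0898 each)
Total COGS = $544.20 + $3,987.65 = $4,531.85
Ending inventory (cost pool remaining) = $7,308.15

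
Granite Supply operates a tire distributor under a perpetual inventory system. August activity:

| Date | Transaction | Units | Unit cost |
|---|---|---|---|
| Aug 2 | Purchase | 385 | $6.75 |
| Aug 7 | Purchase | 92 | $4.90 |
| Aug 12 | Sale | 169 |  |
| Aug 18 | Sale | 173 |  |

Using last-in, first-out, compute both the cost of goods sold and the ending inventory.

Aug 12, 169 sold [LIFO — newest first]: 92 @ $4.90 + 77 @ $6.75 = $970.55
Aug 18, 173 sold [LIFO — newest first]: 173 @ $6.75 = $1,167.75
Total COGS = $970.55 + $1,167.75 = $2,138.30
Ending inventory: 135 @ $6.75 = $911.25
Check: goods available $3,049.55 = COGS $2,138.30 + ending $911.25

COGS = $2,138.30; ending inventory = $911.25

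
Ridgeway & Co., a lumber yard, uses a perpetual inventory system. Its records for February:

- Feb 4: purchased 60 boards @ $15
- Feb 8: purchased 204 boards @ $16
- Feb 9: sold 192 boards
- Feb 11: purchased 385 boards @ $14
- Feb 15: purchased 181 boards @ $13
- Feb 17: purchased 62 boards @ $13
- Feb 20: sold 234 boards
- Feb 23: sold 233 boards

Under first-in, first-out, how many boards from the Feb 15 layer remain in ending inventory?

171

Feb 9, 192 sold [FIFO — oldest first]: 60 @ $15 + 132 @ $16 = $3,012
Feb 20, 234 sold [FIFO — oldest first]: 72 @ $16 + 162 @ $14 = $3,420
Feb 23, 233 sold [FIFO — oldest first]: 223 @ $14 + 10 @ $13 = $3,252
Total COGS = $3,012 + $3,420 + $3,252 = $9,684
Ending inventory: 171 @ $13 + 62 @ $13 = $3,029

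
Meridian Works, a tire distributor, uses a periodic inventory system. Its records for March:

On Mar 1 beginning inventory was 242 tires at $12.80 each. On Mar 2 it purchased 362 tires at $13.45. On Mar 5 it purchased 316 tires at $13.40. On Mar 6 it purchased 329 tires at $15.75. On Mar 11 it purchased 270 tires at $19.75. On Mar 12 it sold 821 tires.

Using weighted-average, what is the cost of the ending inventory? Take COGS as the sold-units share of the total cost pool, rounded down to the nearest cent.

Mar 12, sell 821: 821/1519 × $22,715.15 → $12,277.24
Ending inventory (cost pool remaining) = $10,437.91

Ending inventory = $10,437.91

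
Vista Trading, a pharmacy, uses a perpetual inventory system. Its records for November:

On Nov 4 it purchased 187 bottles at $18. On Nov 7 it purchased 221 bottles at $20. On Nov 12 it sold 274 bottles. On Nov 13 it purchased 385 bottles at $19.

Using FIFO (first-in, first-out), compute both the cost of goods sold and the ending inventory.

COGS = $5,106; ending inventory = $9,995

Nov 12, 274 sold [FIFO — oldest first]: 187 @ $18 + 87 @ $20 = $5,106
Ending inventory: 134 @ $20 + 385 @ $19 = $9,995
Check: goods available $15,101 = COGS $5,106 + ending $9,995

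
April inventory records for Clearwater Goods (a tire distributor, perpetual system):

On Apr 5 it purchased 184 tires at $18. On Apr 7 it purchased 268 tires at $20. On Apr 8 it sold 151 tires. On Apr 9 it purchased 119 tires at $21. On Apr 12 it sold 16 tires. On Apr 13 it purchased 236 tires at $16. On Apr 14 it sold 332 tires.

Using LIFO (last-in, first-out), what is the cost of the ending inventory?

Ending inventory = $5,799

Apr 8, 151 sold [LIFO — newest first]: 151 @ $20 = $3,020
Apr 12, 16 sold [LIFO — newest first]: 16 @ $21 = $336
Apr 14, 332 sold [LIFO — newest first]: 236 @ $16 + 96 @ $21 = $5,792
Total COGS = $3,020 + $336 + $5,792 = $9,148
Ending inventory: 184 @ $18 + 117 @ $20 + 7 @ $21 = $5,799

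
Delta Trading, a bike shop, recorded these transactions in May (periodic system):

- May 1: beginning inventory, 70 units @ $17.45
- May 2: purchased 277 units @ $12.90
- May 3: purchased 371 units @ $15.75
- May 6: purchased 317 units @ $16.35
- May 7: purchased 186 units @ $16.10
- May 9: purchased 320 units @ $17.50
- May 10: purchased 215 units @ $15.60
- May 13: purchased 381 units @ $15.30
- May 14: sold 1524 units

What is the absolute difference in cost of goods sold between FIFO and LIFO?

$496.50

FIFO COGS: 70 @ $17.45 + 277 @ $12.90 + 371 @ $15.75 + 317 @ $16.35 + 186 @ $16.10 + 303 @ $17.50 = $24,118.10
LIFO COGS: 381 @ $15.30 + 215 @ $15.60 + 320 @ $17.50 + 186 @ $16.10 + 317 @ $16.35 + 105 @ $15.75 = $24,614.60
Difference = |$24,118.10 − $24,614.60| = $496.50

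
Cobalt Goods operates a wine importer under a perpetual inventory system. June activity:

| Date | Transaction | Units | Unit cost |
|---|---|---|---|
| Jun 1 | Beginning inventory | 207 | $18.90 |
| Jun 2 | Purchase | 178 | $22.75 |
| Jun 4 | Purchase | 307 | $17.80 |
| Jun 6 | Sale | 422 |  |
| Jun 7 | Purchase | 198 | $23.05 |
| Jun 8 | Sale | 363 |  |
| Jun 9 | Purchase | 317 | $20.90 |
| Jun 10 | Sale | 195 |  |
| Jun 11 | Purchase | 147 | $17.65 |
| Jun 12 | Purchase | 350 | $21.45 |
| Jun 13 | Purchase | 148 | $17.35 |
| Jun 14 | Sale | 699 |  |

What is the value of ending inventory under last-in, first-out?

Ending inventory = $3,405.70

Jun 6, 422 sold [LIFO — newest first]: 307 @ $17.80 + 115 @ $22.75 = $8,080.85
Jun 8, 363 sold [LIFO — newest first]: 198 @ $23.05 + 63 @ $22.75 + 102 @ $18.90 = $7,924.95
Jun 10, 195 sold [LIFO — newest first]: 195 @ $20.90 = $4,075.50
Jun 14, 699 sold [LIFO — newest first]: 148 @ $17.35 + 350 @ $21.45 + 147 @ $17.65 + 54 @ $20.90 = $13,798.45
Total COGS = $8,080.85 + $7,924.95 + $4,075.50 + $13,798.45 = $33,879.75
Ending inventory: 105 @ $18.90 + 68 @ $20.90 = $3,405.70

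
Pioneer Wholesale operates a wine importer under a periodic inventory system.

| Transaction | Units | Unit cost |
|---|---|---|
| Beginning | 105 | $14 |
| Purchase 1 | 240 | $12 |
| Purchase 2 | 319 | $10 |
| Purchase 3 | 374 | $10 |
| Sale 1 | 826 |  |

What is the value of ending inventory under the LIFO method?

Sale 1 (826) [LIFO — newest first]: 374 @ $10 + 319 @ $10 + 133 @ $12 = $8,526
Ending inventory: 105 @ $14 + 107 @ $12 = $2,754

Ending inventory = $2,754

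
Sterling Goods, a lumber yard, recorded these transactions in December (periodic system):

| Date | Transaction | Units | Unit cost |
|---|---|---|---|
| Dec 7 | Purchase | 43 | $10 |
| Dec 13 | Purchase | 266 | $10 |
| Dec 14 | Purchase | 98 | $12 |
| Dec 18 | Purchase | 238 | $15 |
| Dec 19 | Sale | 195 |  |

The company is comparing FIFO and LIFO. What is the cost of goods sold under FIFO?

FIFO COGS: 43 @ $10 + 152 @ $10 = $1,950
LIFO COGS: 195 @ $15 = $2,925

COGS = $1,950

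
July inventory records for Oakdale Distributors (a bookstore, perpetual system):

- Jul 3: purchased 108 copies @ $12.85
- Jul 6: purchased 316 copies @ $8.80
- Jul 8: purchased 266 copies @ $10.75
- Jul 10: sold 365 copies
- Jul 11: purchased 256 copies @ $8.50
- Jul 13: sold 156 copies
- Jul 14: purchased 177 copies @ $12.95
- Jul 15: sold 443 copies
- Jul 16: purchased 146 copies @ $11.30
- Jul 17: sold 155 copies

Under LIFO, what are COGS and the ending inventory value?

Jul 10, 365 sold [LIFO — newest first]: 266 @ $10.75 + 99 @ $8.80 = $3,730.70
Jul 13, 156 sold [LIFO — newest first]: 156 @ $8.50 = $1,326.00
Jul 15, 443 sold [LIFO — newest first]: 177 @ $12.95 + 100 @ $8.50 + 166 @ $8.80 = $4,602.95
Jul 17, 155 sold [LIFO — newest first]: 146 @ $11.30 + 9 @ $8.80 = $1,729.00
Total COGS = $3,730.70 + $1,326.00 + $4,602.95 + $1,729.00 = $11,388.65
Ending inventory: 108 @ $12.85 + 42 @ $8.80 = $1,757.40

COGS = $11,388.65; ending inventory = $1,757.40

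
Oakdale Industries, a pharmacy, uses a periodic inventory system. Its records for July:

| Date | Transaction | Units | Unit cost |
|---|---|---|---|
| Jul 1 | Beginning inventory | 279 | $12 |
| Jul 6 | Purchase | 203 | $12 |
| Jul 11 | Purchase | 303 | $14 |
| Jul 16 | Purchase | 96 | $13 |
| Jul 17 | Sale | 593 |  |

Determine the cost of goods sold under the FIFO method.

Jul 17, 593 sold [FIFO — oldest first]: 279 @ $12 + 203 @ $12 + 111 @ $14 = $7,338
Ending inventory: 192 @ $14 + 96 @ $13 = $3,936

COGS = $7,338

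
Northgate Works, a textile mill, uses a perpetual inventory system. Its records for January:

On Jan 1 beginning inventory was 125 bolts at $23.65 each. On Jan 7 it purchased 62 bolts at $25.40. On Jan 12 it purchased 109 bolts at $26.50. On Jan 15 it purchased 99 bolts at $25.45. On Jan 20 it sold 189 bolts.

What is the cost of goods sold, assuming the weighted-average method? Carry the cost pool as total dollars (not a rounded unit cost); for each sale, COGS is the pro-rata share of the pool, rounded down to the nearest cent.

COGS = $4,755.67

After Jan 1: 125 on hand, pool $2,956.25 (≈ $23.6500 each)
After Jan 7: 187 on hand, pool $4,531.05 (≈ $24.2302 each)
After Jan 12: 296 on hand, pool $7,419.55 (≈ $25.0660 each)
After Jan 15: 395 on hand, pool $9,939.10 (≈ $25.1623 each)
Jan 20, sell 189: 189/395 × $9,939.10 → $4,755.67
Ending inventory (cost pool remaining) = $5,183.43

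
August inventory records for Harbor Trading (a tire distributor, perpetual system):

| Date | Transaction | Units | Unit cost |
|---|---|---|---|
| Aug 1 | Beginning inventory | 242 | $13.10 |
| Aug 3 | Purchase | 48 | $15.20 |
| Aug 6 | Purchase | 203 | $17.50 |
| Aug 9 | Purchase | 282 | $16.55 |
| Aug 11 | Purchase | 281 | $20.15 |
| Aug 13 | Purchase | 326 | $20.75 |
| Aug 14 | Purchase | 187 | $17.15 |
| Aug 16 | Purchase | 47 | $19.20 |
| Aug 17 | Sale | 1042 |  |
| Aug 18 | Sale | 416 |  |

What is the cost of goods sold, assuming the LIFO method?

Aug 17, 1042 sold [LIFO — newest first]: 47 @ $19.20 + 187 @ $17.15 + 326 @ $20.75 + 281 @ $20.15 + 201 @ $16.55 = $19,862.65
Aug 18, 416 sold [LIFO — newest first]: 81 @ $16.55 + 203 @ $17.50 + 48 @ $15.20 + 84 @ $13.10 = $6,723.05
Total COGS = $19,862.65 + $6,723.05 = $26,585.70
Ending inventory: 158 @ $13.10 = $2,069.80
Check: goods available $28,655.50 = COGS $26,585.70 + ending $2,069.80

COGS = $26,585.70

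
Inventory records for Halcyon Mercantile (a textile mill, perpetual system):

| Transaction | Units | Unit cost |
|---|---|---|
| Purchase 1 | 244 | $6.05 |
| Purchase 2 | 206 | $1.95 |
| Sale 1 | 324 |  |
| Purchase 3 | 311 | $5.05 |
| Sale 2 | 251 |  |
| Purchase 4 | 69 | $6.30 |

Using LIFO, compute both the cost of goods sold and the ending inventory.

COGS = $2,383.15; ending inventory = $1,500.00

Sale 1 (324) [LIFO — newest first]: 206 @ $1.95 + 118 @ $6.05 = $1,115.60
Sale 2 (251) [LIFO — newest first]: 251 @ $5.05 = $1,267.55
Total COGS = $1,115.60 + $1,267.55 = $2,383.15
Ending inventory: 126 @ $6.05 + 60 @ $5.05 + 69 @ $6.30 = $1,500.00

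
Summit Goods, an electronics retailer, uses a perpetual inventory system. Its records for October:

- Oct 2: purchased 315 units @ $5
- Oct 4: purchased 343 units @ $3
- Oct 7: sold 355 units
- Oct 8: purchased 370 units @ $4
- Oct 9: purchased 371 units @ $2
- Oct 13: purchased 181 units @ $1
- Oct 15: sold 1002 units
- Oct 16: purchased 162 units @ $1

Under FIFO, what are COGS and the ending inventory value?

COGS = $4,742; ending inventory = $427

Oct 7, 355 sold [FIFO — oldest first]: 315 @ $5 + 40 @ $3 = $1,695
Oct 15, 1002 sold [FIFO — oldest first]: 303 @ $3 + 370 @ $4 + 329 @ $2 = $3,047
Total COGS = $1,695 + $3,047 = $4,742
Ending inventory: 42 @ $2 + 181 @ $1 + 162 @ $1 = $427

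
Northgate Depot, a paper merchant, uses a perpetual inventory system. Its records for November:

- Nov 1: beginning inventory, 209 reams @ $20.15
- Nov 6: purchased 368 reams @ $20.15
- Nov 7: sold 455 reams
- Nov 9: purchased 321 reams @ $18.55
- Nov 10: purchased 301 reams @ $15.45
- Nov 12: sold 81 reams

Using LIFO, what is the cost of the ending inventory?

Ending inventory = $11,811.85

Nov 7, 455 sold [LIFO — newest first]: 368 @ $20.15 + 87 @ $20.15 = $9,168.25
Nov 12, 81 sold [LIFO — newest first]: 81 @ $15.45 = $1,251.45
Total COGS = $9,168.25 + $1,251.45 = $10,419.70
Ending inventory: 122 @ $20.15 + 321 @ $18.55 + 220 @ $15.45 = $11,811.85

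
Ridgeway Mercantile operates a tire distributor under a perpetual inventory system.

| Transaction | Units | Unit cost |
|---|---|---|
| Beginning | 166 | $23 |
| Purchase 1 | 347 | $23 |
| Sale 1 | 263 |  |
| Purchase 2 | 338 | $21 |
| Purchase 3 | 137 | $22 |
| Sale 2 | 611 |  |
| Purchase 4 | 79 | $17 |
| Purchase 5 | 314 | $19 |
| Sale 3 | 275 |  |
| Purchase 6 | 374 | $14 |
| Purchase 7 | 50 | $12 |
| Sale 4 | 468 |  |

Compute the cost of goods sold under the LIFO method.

Sale 1 (263) [LIFO — newest first]: 263 @ $23 = $6,049
Sale 2 (611) [LIFO — newest first]: 137 @ $22 + 338 @ $21 + 84 @ $23 + 52 @ $23 = $13,240
Sale 3 (275) [LIFO — newest first]: 275 @ $19 = $5,225
Sale 4 (468) [LIFO — newest first]: 50 @ $12 + 374 @ $14 + 39 @ $19 + 5 @ $17 = $6,662
Total COGS = $6,049 + $13,240 + $5,225 + $6,662 = $31,176
Ending inventory: 114 @ $23 + 74 @ $17 = $3,880

COGS = $31,176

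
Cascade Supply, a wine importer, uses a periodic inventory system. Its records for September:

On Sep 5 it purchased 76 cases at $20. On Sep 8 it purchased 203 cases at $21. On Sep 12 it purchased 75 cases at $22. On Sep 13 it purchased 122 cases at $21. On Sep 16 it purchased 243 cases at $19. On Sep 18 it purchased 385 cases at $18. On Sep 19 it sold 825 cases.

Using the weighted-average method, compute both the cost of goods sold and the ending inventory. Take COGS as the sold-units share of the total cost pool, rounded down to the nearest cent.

COGS = $16,097.96; ending inventory = $5,444.04

Sep 19, sell 825: 825/1104 × $21,542.00 → $16,097.96
Ending inventory (cost pool remaining) = $5,444.04
Check: goods available $21,542.00 = COGS $16,097.96 + ending $5,444.04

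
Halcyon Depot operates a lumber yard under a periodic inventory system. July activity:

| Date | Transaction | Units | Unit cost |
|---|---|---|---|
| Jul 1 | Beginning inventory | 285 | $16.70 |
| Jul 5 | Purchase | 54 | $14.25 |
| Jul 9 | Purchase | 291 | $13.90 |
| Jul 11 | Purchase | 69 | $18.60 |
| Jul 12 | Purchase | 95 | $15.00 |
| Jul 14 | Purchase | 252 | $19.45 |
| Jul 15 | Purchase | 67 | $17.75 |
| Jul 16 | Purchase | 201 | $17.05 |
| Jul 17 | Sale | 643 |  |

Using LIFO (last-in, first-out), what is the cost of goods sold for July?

COGS = $11,463.50

Jul 17, 643 sold [LIFO — newest first]: 201 @ $17.05 + 67 @ $17.75 + 252 @ $19.45 + 95 @ $15.00 + 28 @ $18.60 = $11,463.50
Ending inventory: 285 @ $16.70 + 54 @ $14.25 + 291 @ $13.90 + 41 @ $18.60 = $10,336.50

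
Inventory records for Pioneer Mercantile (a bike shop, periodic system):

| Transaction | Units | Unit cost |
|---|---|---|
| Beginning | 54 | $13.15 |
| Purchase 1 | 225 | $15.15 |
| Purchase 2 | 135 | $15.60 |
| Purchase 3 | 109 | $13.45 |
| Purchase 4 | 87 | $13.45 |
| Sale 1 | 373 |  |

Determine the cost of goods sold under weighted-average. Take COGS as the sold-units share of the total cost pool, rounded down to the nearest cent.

COGS = $5,418.31

Sale 1, sell 373: 373/610 × $8,861.05 → $5,418.31
Ending inventory (cost pool remaining) = $3,442.74
Check: goods available $8,861.05 = COGS $5,418.31 + ending $3,442.74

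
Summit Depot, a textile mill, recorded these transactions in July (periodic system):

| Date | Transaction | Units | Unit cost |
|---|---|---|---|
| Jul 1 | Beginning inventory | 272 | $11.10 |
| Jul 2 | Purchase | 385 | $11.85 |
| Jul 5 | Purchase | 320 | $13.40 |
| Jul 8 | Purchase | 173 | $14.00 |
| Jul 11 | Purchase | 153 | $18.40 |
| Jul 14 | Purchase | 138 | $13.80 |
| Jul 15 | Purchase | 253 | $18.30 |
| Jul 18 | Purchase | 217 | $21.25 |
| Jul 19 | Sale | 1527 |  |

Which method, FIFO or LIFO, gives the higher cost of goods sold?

FIFO COGS: 272 @ $11.10 + 385 @ $11.85 + 320 @ $13.40 + 173 @ $14.00 + 153 @ $18.40 + 138 @ $13.80 + 86 @ $18.30 = $20,584.85
LIFO COGS: 217 @ $21.25 + 253 @ $18.30 + 138 @ $13.80 + 153 @ $18.40 + 173 @ $14.00 + 320 @ $13.40 + 273 @ $11.85 = $23,905.80

LIFO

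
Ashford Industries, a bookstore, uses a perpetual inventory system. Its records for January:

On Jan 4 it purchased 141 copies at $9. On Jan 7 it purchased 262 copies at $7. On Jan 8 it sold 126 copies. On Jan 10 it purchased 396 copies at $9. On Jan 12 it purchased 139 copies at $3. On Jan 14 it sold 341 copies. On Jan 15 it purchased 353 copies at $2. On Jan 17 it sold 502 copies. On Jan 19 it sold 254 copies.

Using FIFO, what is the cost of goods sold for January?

Jan 8, 126 sold [FIFO — oldest first]: 126 @ $9 = $1,134
Jan 14, 341 sold [FIFO — oldest first]: 15 @ $9 + 262 @ $7 + 64 @ $9 = $2,545
Jan 17, 502 sold [FIFO — oldest first]: 332 @ $9 + 139 @ $3 + 31 @ $2 = $3,467
Jan 19, 254 sold [FIFO — oldest first]: 254 @ $2 = $508
Total COGS = $1,134 + $2,545 + $3,467 + $508 = $7,654
Ending inventory: 68 @ $2 = $136

COGS = $7,654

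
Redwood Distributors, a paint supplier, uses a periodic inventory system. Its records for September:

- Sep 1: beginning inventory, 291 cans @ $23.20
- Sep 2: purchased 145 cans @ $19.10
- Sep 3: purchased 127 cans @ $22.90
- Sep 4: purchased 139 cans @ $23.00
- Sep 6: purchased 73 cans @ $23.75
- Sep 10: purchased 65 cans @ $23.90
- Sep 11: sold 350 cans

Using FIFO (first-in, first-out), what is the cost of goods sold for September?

COGS = $7,878.10

Sep 11, 350 sold [FIFO — oldest first]: 291 @ $23.20 + 59 @ $19.10 = $7,878.10
Ending inventory: 86 @ $19.10 + 127 @ $22.90 + 139 @ $23.00 + 73 @ $23.75 + 65 @ $23.90 = $11,035.15
Check: goods available $18,913.25 = COGS $7,878.10 + ending $11,035.15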